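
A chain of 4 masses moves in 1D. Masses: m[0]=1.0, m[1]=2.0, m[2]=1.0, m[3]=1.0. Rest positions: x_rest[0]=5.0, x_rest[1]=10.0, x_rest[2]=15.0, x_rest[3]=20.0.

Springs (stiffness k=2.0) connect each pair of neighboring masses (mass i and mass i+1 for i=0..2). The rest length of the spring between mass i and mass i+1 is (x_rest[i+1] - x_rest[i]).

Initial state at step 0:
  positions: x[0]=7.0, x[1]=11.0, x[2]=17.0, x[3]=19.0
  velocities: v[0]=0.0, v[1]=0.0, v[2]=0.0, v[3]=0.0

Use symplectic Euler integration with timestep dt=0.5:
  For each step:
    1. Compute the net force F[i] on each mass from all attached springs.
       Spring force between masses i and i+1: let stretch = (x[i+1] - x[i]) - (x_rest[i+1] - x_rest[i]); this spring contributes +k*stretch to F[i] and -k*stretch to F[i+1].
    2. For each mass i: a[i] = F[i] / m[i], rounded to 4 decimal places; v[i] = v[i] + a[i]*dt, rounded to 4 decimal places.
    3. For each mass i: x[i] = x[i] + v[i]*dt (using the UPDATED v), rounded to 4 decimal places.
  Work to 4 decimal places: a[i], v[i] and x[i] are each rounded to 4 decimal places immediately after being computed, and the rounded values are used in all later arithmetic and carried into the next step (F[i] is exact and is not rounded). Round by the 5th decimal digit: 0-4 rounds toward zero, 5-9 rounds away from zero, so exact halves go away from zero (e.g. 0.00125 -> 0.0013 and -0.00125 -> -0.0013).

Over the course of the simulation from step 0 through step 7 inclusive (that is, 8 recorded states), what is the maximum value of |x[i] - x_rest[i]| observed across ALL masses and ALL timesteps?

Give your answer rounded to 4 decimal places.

Step 0: x=[7.0000 11.0000 17.0000 19.0000] v=[0.0000 0.0000 0.0000 0.0000]
Step 1: x=[6.5000 11.5000 15.0000 20.5000] v=[-1.0000 1.0000 -4.0000 3.0000]
Step 2: x=[6.0000 11.6250 14.0000 21.7500] v=[-1.0000 0.2500 -2.0000 2.5000]
Step 3: x=[5.8125 10.9375 15.6875 21.6250] v=[-0.3750 -1.3750 3.3750 -0.2500]
Step 4: x=[5.6875 10.1563 17.9688 21.0313] v=[-0.2500 -1.5625 4.5625 -1.1875]
Step 5: x=[5.2969 10.2110 17.8751 21.4063] v=[-0.7812 0.1094 -0.1875 0.7500]
Step 6: x=[4.8634 10.9532 15.7149 22.5157] v=[-0.8671 1.4844 -4.3204 2.2188]
Step 7: x=[4.9748 11.3634 14.5743 22.7247] v=[0.2227 0.8204 -2.2813 0.4180]
Max displacement = 2.9688

Answer: 2.9688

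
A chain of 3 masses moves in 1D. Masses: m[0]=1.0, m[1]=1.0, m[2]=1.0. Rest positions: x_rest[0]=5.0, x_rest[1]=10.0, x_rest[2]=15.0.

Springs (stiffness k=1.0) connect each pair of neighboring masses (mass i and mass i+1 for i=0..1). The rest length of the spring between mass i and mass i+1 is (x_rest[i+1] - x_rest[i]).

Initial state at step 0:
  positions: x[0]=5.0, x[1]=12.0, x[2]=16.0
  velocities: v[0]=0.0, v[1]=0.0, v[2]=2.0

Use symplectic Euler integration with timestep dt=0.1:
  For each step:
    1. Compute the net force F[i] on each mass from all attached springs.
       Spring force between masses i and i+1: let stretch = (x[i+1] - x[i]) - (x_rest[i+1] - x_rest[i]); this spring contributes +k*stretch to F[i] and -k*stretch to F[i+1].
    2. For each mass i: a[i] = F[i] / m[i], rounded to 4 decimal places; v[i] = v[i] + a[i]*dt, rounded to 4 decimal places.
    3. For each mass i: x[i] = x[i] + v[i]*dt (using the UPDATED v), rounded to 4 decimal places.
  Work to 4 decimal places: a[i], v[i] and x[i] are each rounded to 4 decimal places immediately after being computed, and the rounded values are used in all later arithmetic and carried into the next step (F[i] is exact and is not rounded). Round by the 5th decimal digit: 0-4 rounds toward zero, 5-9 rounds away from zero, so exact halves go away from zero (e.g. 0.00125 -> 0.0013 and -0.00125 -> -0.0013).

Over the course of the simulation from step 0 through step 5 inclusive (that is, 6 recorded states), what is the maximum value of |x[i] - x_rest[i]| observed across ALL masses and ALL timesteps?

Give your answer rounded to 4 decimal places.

Step 0: x=[5.0000 12.0000 16.0000] v=[0.0000 0.0000 2.0000]
Step 1: x=[5.0200 11.9700 16.2100] v=[0.2000 -0.3000 2.1000]
Step 2: x=[5.0595 11.9129 16.4276] v=[0.3950 -0.5710 2.1760]
Step 3: x=[5.1175 11.8324 16.6501] v=[0.5803 -0.8049 2.2245]
Step 4: x=[5.1927 11.7329 16.8744] v=[0.7518 -0.9946 2.2427]
Step 5: x=[5.2833 11.6195 17.0973] v=[0.9058 -1.1345 2.2286]
Max displacement = 2.0973

Answer: 2.0973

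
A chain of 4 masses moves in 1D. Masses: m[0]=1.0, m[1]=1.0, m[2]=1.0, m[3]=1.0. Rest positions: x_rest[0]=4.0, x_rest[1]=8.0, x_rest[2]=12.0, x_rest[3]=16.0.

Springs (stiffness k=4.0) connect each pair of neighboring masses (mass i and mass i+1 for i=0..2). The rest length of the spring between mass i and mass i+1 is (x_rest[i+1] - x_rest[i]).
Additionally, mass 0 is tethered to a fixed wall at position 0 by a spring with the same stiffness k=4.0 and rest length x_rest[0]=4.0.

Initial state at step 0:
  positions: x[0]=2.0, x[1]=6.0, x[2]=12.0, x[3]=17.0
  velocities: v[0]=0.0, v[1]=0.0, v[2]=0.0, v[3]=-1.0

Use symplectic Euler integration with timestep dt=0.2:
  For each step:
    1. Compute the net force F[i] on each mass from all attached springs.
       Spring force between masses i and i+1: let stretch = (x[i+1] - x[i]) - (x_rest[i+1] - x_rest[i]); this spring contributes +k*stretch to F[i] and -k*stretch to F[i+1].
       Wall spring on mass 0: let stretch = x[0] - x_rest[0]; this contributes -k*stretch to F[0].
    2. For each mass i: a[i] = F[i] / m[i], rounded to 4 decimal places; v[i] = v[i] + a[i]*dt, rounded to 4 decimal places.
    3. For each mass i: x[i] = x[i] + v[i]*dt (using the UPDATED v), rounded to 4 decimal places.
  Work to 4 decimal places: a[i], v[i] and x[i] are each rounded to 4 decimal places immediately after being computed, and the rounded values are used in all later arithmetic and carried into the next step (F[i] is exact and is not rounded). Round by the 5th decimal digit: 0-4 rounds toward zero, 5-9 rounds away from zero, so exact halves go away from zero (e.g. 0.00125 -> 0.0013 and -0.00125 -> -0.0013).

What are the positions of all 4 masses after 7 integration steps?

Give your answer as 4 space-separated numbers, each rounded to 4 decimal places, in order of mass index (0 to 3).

Answer: 5.6616 9.1208 11.3612 13.5550

Derivation:
Step 0: x=[2.0000 6.0000 12.0000 17.0000] v=[0.0000 0.0000 0.0000 -1.0000]
Step 1: x=[2.3200 6.3200 11.8400 16.6400] v=[1.6000 1.6000 -0.8000 -1.8000]
Step 2: x=[2.9088 6.8832 11.5648 16.1520] v=[2.9440 2.8160 -1.3760 -2.4400]
Step 3: x=[3.6681 7.5596 11.2745 15.5700] v=[3.7965 3.3818 -1.4515 -2.9098]
Step 4: x=[4.4631 8.2077 11.0771 14.9408] v=[3.9752 3.2405 -0.9870 -3.1462]
Step 5: x=[5.1432 8.7158 11.0388 14.3334] v=[3.4004 2.5403 -0.1916 -3.0372]
Step 6: x=[5.5720 9.0239 11.1559 13.8388] v=[2.1439 1.5406 0.5857 -2.4729]
Step 7: x=[5.6616 9.1208 11.3612 13.5550] v=[0.4478 0.4847 1.0264 -1.4192]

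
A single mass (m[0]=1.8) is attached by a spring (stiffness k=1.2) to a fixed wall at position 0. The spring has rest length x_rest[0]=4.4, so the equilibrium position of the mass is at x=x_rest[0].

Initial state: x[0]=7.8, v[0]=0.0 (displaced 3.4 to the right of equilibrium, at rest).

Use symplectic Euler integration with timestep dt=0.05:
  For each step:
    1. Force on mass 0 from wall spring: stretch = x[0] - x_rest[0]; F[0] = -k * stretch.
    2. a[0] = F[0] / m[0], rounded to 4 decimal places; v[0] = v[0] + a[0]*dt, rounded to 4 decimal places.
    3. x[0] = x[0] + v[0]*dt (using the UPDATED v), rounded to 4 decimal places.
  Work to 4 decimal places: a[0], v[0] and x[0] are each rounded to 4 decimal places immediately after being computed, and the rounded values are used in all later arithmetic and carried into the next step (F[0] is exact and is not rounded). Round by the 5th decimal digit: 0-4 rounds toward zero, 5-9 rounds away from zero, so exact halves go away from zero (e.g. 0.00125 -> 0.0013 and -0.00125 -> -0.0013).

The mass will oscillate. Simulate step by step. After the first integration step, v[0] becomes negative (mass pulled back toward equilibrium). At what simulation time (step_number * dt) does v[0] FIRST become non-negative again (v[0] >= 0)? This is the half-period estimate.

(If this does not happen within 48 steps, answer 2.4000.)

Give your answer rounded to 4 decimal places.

Answer: 2.4000

Derivation:
Step 0: x=[7.8000] v=[0.0000]
Step 1: x=[7.7943] v=[-0.1133]
Step 2: x=[7.7830] v=[-0.2264]
Step 3: x=[7.7660] v=[-0.3392]
Step 4: x=[7.7434] v=[-0.4514]
Step 5: x=[7.7153] v=[-0.5628]
Step 6: x=[7.6816] v=[-0.6733]
Step 7: x=[7.6425] v=[-0.7827]
Step 8: x=[7.5980] v=[-0.8908]
Step 9: x=[7.5481] v=[-0.9974]
Step 10: x=[7.4930] v=[-1.1023]
Step 11: x=[7.4327] v=[-1.2054]
Step 12: x=[7.3674] v=[-1.3065]
Step 13: x=[7.2971] v=[-1.4054]
Step 14: x=[7.2220] v=[-1.5020]
Step 15: x=[7.1422] v=[-1.5961]
Step 16: x=[7.0578] v=[-1.6875]
Step 17: x=[6.9690] v=[-1.7761]
Step 18: x=[6.8759] v=[-1.8617]
Step 19: x=[6.7787] v=[-1.9442]
Step 20: x=[6.6775] v=[-2.0235]
Step 21: x=[6.5725] v=[-2.0994]
Step 22: x=[6.4639] v=[-2.1718]
Step 23: x=[6.3519] v=[-2.2406]
Step 24: x=[6.2366] v=[-2.3057]
Step 25: x=[6.1183] v=[-2.3669]
Step 26: x=[5.9971] v=[-2.4242]
Step 27: x=[5.8732] v=[-2.4774]
Step 28: x=[5.7469] v=[-2.5265]
Step 29: x=[5.6183] v=[-2.5714]
Step 30: x=[5.4877] v=[-2.6120]
Step 31: x=[5.3553] v=[-2.6483]
Step 32: x=[5.2213] v=[-2.6801]
Step 33: x=[5.0859] v=[-2.7075]
Step 34: x=[4.9494] v=[-2.7304]
Step 35: x=[4.8120] v=[-2.7487]
Step 36: x=[4.6739] v=[-2.7624]
Step 37: x=[4.5353] v=[-2.7715]
Step 38: x=[4.3965] v=[-2.7760]
Step 39: x=[4.2577] v=[-2.7759]
Step 40: x=[4.1191] v=[-2.7712]
Step 41: x=[3.9810] v=[-2.7618]
Step 42: x=[3.8436] v=[-2.7478]
Step 43: x=[3.7071] v=[-2.7293]
Step 44: x=[3.5718] v=[-2.7062]
Step 45: x=[3.4379] v=[-2.6786]
Step 46: x=[3.3056] v=[-2.6465]
Step 47: x=[3.1751] v=[-2.6100]
Step 48: x=[3.0466] v=[-2.5692]
v[0] did not become non-negative within 48 steps; using fallback time=2.4000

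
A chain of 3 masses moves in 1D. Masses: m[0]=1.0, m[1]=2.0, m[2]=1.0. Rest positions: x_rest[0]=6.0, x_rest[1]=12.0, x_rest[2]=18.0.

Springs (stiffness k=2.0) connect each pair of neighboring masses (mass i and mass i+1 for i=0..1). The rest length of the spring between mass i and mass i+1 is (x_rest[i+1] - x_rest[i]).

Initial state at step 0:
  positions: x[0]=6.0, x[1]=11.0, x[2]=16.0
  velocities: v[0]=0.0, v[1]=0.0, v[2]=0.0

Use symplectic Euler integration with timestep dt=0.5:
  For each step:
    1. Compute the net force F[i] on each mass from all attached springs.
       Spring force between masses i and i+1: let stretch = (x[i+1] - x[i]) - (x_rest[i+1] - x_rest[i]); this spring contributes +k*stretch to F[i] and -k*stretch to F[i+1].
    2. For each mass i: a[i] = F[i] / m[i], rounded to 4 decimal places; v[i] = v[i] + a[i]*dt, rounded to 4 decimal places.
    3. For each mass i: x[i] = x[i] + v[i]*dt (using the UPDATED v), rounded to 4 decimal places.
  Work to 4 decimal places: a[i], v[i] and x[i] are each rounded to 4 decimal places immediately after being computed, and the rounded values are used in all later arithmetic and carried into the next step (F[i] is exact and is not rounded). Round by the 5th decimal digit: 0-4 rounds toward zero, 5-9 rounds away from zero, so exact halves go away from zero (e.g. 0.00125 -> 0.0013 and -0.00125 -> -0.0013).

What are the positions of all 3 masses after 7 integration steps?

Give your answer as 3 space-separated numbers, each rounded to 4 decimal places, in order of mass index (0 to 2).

Step 0: x=[6.0000 11.0000 16.0000] v=[0.0000 0.0000 0.0000]
Step 1: x=[5.5000 11.0000 16.5000] v=[-1.0000 0.0000 1.0000]
Step 2: x=[4.7500 11.0000 17.2500] v=[-1.5000 0.0000 1.5000]
Step 3: x=[4.1250 11.0000 17.8750] v=[-1.2500 0.0000 1.2500]
Step 4: x=[3.9375 11.0000 18.0625] v=[-0.3750 0.0000 0.3750]
Step 5: x=[4.2813 11.0000 17.7188] v=[0.6875 0.0000 -0.6875]
Step 6: x=[4.9844 11.0001 17.0157] v=[1.4062 0.0001 -1.4063]
Step 7: x=[5.6954 11.0002 16.3048] v=[1.4219 0.0001 -1.4219]

Answer: 5.6954 11.0002 16.3048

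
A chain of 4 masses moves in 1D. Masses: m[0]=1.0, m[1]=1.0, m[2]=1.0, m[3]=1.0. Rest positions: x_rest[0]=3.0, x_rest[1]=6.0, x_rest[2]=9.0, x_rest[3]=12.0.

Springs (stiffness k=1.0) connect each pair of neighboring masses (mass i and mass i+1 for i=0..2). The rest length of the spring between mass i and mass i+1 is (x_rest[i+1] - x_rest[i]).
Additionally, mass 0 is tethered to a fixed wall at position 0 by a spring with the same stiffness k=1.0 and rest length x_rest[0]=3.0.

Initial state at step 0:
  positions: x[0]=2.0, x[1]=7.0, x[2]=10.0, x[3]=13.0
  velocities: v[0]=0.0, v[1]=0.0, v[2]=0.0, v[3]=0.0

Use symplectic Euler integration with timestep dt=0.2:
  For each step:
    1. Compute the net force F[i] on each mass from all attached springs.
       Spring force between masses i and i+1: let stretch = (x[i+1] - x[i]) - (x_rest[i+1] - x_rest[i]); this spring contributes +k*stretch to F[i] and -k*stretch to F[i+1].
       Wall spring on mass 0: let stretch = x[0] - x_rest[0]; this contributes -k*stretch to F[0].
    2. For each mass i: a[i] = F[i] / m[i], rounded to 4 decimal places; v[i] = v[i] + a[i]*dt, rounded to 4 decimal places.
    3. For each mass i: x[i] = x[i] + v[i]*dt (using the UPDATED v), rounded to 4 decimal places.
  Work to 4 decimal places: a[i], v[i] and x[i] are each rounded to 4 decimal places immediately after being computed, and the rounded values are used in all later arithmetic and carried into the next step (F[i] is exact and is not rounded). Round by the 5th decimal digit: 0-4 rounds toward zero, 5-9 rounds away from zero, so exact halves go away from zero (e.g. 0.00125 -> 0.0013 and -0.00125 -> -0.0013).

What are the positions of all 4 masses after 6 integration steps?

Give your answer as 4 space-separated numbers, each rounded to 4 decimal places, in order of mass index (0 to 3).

Step 0: x=[2.0000 7.0000 10.0000 13.0000] v=[0.0000 0.0000 0.0000 0.0000]
Step 1: x=[2.1200 6.9200 10.0000 13.0000] v=[0.6000 -0.4000 0.0000 0.0000]
Step 2: x=[2.3472 6.7712 9.9968 13.0000] v=[1.1360 -0.7440 -0.0160 0.0000]
Step 3: x=[2.6575 6.5745 9.9847 12.9999] v=[1.5514 -0.9837 -0.0605 -0.0006]
Step 4: x=[3.0182 6.3575 9.9568 12.9992] v=[1.8033 -1.0851 -0.1395 -0.0036]
Step 5: x=[3.3917 6.1509 9.9066 12.9968] v=[1.8675 -1.0331 -0.2509 -0.0121]
Step 6: x=[3.7399 5.9841 9.8298 12.9908] v=[1.7410 -0.8338 -0.3840 -0.0301]

Answer: 3.7399 5.9841 9.8298 12.9908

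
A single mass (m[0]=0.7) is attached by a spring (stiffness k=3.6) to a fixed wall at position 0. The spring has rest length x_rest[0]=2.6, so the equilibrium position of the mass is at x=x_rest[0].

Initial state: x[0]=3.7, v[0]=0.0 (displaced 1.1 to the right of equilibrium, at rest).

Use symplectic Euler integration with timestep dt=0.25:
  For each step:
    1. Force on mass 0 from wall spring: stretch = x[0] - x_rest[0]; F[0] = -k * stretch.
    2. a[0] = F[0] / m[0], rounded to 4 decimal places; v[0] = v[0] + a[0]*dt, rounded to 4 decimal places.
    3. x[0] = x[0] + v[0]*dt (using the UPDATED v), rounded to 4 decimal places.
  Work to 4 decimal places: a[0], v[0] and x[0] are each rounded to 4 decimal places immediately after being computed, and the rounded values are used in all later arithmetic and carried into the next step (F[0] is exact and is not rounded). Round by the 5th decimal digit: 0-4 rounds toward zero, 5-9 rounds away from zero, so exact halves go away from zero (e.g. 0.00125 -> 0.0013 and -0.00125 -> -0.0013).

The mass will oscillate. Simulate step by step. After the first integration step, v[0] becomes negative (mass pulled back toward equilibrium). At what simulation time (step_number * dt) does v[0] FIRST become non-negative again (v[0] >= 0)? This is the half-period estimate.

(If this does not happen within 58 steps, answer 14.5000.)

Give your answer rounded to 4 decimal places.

Answer: 1.5000

Derivation:
Step 0: x=[3.7000] v=[0.0000]
Step 1: x=[3.3464] v=[-1.4143]
Step 2: x=[2.7529] v=[-2.3740]
Step 3: x=[2.1103] v=[-2.5706]
Step 4: x=[1.6251] v=[-1.9410]
Step 5: x=[1.4532] v=[-0.6876]
Step 6: x=[1.6499] v=[0.7869]
First v>=0 after going negative at step 6, time=1.5000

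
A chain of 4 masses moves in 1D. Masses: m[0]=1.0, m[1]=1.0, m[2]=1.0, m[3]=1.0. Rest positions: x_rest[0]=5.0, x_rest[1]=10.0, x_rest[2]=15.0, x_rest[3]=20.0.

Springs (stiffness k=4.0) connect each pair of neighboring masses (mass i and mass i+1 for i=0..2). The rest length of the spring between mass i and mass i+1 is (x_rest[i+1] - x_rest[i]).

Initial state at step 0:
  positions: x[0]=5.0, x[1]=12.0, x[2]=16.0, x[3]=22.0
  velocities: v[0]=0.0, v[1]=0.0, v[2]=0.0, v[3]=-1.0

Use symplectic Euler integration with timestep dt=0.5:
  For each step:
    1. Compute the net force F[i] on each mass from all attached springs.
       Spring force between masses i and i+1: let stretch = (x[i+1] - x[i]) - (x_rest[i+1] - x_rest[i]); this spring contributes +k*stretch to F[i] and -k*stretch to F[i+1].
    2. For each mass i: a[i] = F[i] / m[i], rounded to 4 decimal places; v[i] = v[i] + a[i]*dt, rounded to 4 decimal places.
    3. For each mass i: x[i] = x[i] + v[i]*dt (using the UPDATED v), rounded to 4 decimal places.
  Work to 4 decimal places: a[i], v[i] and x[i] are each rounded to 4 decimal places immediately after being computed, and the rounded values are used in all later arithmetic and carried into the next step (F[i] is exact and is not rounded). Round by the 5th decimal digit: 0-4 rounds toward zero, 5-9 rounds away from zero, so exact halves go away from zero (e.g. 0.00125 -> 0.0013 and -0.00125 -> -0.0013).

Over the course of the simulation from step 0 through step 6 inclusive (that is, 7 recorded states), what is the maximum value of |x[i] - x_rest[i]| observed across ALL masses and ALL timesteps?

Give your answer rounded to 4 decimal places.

Answer: 3.0000

Derivation:
Step 0: x=[5.0000 12.0000 16.0000 22.0000] v=[0.0000 0.0000 0.0000 -1.0000]
Step 1: x=[7.0000 9.0000 18.0000 20.5000] v=[4.0000 -6.0000 4.0000 -3.0000]
Step 2: x=[6.0000 13.0000 13.5000 21.5000] v=[-2.0000 8.0000 -9.0000 2.0000]
Step 3: x=[7.0000 10.5000 16.5000 19.5000] v=[2.0000 -5.0000 6.0000 -4.0000]
Step 4: x=[6.5000 10.5000 16.5000 19.5000] v=[-1.0000 0.0000 0.0000 0.0000]
Step 5: x=[5.0000 12.5000 13.5000 21.5000] v=[-3.0000 4.0000 -6.0000 4.0000]
Step 6: x=[6.0000 8.0000 17.5000 20.5000] v=[2.0000 -9.0000 8.0000 -2.0000]
Max displacement = 3.0000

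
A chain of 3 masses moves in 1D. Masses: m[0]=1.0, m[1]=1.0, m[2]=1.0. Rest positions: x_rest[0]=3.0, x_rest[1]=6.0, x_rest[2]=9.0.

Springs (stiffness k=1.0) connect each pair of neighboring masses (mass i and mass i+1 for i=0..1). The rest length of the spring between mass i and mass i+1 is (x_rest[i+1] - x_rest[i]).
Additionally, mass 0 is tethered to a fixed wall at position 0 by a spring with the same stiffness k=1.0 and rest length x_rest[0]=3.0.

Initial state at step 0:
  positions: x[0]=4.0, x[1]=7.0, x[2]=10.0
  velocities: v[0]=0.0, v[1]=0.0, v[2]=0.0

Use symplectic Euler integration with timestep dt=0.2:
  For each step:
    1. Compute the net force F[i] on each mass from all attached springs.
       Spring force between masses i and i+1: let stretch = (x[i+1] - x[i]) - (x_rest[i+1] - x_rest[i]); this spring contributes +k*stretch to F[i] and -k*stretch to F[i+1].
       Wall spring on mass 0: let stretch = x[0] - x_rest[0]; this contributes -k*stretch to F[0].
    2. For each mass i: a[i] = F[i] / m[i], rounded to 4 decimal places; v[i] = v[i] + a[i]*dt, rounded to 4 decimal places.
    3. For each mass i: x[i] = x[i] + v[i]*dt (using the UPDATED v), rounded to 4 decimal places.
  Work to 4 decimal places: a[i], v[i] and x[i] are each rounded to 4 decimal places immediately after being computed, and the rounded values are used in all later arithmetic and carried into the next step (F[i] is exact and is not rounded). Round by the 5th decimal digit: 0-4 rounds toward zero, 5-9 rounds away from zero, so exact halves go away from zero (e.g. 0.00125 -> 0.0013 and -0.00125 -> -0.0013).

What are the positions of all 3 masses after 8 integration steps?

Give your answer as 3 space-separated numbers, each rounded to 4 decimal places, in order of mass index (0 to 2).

Step 0: x=[4.0000 7.0000 10.0000] v=[0.0000 0.0000 0.0000]
Step 1: x=[3.9600 7.0000 10.0000] v=[-0.2000 0.0000 0.0000]
Step 2: x=[3.8832 6.9984 10.0000] v=[-0.3840 -0.0080 0.0000]
Step 3: x=[3.7757 6.9923 9.9999] v=[-0.5376 -0.0307 -0.0003]
Step 4: x=[3.6458 6.9778 9.9995] v=[-0.6494 -0.0725 -0.0018]
Step 5: x=[3.5034 6.9509 9.9983] v=[-0.7122 -0.1346 -0.0061]
Step 6: x=[3.3587 6.9080 9.9952] v=[-0.7234 -0.2146 -0.0156]
Step 7: x=[3.2216 6.8466 9.9886] v=[-0.6853 -0.3070 -0.0330]
Step 8: x=[3.1007 6.7659 9.9763] v=[-0.6046 -0.4036 -0.0614]

Answer: 3.1007 6.7659 9.9763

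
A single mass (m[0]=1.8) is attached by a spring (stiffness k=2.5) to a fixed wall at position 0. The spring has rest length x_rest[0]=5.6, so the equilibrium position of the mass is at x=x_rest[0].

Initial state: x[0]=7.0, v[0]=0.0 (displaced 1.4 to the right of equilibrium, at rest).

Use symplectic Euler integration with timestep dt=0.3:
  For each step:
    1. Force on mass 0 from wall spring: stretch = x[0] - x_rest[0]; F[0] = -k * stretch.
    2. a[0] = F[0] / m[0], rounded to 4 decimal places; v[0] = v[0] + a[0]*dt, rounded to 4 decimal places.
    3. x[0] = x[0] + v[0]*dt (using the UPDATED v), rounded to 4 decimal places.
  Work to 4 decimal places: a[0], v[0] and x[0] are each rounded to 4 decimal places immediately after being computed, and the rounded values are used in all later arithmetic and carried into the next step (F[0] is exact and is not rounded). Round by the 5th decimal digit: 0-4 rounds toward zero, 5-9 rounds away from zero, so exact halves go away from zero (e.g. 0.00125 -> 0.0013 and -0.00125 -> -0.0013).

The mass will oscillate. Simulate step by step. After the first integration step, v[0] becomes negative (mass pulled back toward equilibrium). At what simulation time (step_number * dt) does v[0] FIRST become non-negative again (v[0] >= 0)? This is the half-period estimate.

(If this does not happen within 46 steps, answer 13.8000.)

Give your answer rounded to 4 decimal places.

Step 0: x=[7.0000] v=[0.0000]
Step 1: x=[6.8250] v=[-0.5833]
Step 2: x=[6.4969] v=[-1.0937]
Step 3: x=[6.0567] v=[-1.4674]
Step 4: x=[5.5594] v=[-1.6577]
Step 5: x=[5.0672] v=[-1.6408]
Step 6: x=[4.6416] v=[-1.4188]
Step 7: x=[4.3358] v=[-1.0195]
Step 8: x=[4.1880] v=[-0.4928]
Step 9: x=[4.2167] v=[0.0955]
First v>=0 after going negative at step 9, time=2.7000

Answer: 2.7000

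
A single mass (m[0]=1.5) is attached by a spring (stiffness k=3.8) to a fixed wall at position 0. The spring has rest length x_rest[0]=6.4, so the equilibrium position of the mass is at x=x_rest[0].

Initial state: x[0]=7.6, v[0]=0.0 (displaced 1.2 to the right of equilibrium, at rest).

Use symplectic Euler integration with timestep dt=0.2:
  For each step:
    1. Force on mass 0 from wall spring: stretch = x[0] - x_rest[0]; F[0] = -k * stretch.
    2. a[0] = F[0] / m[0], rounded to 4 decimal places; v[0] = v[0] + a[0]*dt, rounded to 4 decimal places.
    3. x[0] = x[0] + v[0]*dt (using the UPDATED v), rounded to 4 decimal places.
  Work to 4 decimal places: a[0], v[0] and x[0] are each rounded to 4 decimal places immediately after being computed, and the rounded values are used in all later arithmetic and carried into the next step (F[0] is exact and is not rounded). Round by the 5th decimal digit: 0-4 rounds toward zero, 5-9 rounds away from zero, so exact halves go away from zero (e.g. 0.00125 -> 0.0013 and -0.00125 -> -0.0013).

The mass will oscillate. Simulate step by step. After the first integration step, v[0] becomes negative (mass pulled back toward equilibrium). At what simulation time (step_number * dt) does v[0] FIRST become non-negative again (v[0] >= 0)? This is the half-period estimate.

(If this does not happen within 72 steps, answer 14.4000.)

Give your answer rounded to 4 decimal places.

Step 0: x=[7.6000] v=[0.0000]
Step 1: x=[7.4784] v=[-0.6080]
Step 2: x=[7.2475] v=[-1.1544]
Step 3: x=[6.9307] v=[-1.5838]
Step 4: x=[6.5602] v=[-1.8527]
Step 5: x=[6.1734] v=[-1.9339]
Step 6: x=[5.8096] v=[-1.8191]
Step 7: x=[5.5056] v=[-1.5200]
Step 8: x=[5.2922] v=[-1.0668]
Step 9: x=[5.1911] v=[-0.5055]
Step 10: x=[5.2125] v=[0.1070]
First v>=0 after going negative at step 10, time=2.0000

Answer: 2.0000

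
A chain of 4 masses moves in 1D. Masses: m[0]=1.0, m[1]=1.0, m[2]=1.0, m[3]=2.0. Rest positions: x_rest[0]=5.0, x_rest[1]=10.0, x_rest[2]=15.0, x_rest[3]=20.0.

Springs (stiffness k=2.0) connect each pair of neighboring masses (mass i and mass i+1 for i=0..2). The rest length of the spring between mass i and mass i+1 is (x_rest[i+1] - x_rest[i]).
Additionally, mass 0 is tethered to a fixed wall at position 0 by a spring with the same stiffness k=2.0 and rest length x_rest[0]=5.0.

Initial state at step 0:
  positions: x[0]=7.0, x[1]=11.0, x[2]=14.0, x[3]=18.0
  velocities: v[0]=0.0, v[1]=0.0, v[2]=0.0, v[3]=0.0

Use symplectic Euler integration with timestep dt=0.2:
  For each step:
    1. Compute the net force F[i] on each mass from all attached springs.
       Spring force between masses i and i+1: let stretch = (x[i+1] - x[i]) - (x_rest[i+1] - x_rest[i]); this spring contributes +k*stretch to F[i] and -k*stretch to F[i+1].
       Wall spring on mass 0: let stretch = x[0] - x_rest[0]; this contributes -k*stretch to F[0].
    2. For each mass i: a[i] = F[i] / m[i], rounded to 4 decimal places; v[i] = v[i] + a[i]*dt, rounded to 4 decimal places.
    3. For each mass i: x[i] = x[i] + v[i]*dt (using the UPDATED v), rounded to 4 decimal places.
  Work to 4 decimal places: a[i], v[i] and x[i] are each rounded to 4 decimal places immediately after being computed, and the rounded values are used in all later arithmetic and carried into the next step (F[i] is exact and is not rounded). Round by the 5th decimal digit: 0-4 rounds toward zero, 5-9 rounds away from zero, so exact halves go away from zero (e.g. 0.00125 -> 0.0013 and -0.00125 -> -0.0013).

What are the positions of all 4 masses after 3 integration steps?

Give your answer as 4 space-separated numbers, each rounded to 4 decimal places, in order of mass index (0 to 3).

Step 0: x=[7.0000 11.0000 14.0000 18.0000] v=[0.0000 0.0000 0.0000 0.0000]
Step 1: x=[6.7600 10.9200 14.0800 18.0400] v=[-1.2000 -0.4000 0.4000 0.2000]
Step 2: x=[6.3120 10.7600 14.2240 18.1216] v=[-2.2400 -0.8000 0.7200 0.4080]
Step 3: x=[5.7149 10.5213 14.4027 18.2473] v=[-2.9856 -1.1936 0.8934 0.6285]

Answer: 5.7149 10.5213 14.4027 18.2473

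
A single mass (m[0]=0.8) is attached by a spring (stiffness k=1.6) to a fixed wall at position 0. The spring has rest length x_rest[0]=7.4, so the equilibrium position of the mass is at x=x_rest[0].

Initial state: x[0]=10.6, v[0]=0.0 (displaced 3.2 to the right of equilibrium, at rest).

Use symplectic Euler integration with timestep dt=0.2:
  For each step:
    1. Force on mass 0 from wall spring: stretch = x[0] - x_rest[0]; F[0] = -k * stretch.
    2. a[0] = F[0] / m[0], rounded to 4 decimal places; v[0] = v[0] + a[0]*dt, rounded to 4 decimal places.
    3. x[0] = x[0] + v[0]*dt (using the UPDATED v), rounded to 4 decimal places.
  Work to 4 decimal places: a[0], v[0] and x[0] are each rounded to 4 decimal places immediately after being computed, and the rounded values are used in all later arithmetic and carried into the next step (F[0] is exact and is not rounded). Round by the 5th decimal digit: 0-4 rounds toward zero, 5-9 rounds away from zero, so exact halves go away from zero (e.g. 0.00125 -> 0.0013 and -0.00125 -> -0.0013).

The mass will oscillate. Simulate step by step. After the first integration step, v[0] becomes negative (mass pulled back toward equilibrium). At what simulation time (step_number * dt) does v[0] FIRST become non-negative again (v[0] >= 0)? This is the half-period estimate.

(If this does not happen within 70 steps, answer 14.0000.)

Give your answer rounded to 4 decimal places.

Step 0: x=[10.6000] v=[0.0000]
Step 1: x=[10.3440] v=[-1.2800]
Step 2: x=[9.8525] v=[-2.4576]
Step 3: x=[9.1648] v=[-3.4386]
Step 4: x=[8.3359] v=[-4.1445]
Step 5: x=[7.4321] v=[-4.5189]
Step 6: x=[6.5258] v=[-4.5317]
Step 7: x=[5.6894] v=[-4.1820]
Step 8: x=[4.9898] v=[-3.4978]
Step 9: x=[4.4831] v=[-2.5337]
Step 10: x=[4.2097] v=[-1.3669]
Step 11: x=[4.1915] v=[-0.0908]
Step 12: x=[4.4300] v=[1.1926]
First v>=0 after going negative at step 12, time=2.4000

Answer: 2.4000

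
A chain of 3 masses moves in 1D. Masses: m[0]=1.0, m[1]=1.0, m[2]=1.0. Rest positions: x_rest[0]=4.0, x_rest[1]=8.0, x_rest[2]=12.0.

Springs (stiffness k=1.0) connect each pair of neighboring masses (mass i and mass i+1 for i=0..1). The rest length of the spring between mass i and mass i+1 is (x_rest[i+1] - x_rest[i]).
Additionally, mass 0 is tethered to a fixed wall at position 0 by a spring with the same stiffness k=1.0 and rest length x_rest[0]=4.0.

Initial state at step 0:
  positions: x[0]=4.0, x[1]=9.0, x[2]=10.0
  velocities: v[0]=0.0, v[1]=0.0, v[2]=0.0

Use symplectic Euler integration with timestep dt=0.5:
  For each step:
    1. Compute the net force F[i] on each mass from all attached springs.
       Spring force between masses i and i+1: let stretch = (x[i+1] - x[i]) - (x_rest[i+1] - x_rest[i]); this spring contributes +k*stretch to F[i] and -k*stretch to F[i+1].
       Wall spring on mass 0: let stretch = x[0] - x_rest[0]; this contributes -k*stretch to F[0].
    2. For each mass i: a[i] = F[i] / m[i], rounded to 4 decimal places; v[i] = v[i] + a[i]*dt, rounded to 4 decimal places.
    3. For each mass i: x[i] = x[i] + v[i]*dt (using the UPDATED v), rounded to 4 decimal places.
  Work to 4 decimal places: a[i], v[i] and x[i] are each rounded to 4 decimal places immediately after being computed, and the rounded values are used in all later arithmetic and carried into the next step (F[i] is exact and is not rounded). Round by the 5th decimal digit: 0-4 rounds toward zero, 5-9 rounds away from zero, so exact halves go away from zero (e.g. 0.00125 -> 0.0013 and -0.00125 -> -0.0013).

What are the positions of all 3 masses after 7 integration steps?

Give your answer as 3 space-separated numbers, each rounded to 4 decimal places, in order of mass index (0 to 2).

Answer: 3.3907 8.9354 11.6436

Derivation:
Step 0: x=[4.0000 9.0000 10.0000] v=[0.0000 0.0000 0.0000]
Step 1: x=[4.2500 8.0000 10.7500] v=[0.5000 -2.0000 1.5000]
Step 2: x=[4.3750 6.7500 11.8125] v=[0.2500 -2.5000 2.1250]
Step 3: x=[4.0000 6.1719 12.6094] v=[-0.7500 -1.1563 1.5938]
Step 4: x=[3.1680 6.6602 12.7970] v=[-1.6641 0.9765 0.3751]
Step 5: x=[2.4170 7.8096 12.4504] v=[-1.5020 2.2988 -0.6933]
Step 6: x=[2.4099 8.7711 11.9436] v=[-0.0142 1.9229 -1.0137]
Step 7: x=[3.3907 8.9354 11.6436] v=[1.9615 0.3286 -0.6000]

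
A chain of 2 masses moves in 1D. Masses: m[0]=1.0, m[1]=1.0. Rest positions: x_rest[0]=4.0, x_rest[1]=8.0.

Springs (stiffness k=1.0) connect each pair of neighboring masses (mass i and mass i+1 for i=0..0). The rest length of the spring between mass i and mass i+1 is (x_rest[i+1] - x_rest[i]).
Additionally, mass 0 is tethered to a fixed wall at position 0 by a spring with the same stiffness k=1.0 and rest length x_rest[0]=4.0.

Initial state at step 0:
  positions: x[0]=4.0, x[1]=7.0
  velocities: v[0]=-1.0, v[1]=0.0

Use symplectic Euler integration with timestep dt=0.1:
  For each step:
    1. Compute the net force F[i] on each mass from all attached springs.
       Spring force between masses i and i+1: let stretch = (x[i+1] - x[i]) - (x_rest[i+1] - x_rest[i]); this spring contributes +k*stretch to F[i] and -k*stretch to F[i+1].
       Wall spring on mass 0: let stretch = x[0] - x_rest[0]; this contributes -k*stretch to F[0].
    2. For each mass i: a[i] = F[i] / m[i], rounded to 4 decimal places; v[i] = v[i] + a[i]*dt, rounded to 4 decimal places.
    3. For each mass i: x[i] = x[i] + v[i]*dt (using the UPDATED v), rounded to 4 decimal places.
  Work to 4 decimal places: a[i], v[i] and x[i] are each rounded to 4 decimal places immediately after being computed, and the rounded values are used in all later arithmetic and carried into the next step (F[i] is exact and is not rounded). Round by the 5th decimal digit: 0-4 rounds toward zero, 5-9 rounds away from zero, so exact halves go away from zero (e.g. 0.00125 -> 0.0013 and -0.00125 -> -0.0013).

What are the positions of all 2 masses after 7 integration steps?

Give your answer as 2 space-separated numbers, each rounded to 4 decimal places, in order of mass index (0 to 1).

Answer: 3.1619 7.2035

Derivation:
Step 0: x=[4.0000 7.0000] v=[-1.0000 0.0000]
Step 1: x=[3.8900 7.0100] v=[-1.1000 0.1000]
Step 2: x=[3.7723 7.0288] v=[-1.1770 0.1880]
Step 3: x=[3.6494 7.0550] v=[-1.2286 0.2624]
Step 4: x=[3.5241 7.0872] v=[-1.2530 0.3218]
Step 5: x=[3.3992 7.1238] v=[-1.2491 0.3655]
Step 6: x=[3.2775 7.1631] v=[-1.2166 0.3930]
Step 7: x=[3.1619 7.2035] v=[-1.1558 0.4044]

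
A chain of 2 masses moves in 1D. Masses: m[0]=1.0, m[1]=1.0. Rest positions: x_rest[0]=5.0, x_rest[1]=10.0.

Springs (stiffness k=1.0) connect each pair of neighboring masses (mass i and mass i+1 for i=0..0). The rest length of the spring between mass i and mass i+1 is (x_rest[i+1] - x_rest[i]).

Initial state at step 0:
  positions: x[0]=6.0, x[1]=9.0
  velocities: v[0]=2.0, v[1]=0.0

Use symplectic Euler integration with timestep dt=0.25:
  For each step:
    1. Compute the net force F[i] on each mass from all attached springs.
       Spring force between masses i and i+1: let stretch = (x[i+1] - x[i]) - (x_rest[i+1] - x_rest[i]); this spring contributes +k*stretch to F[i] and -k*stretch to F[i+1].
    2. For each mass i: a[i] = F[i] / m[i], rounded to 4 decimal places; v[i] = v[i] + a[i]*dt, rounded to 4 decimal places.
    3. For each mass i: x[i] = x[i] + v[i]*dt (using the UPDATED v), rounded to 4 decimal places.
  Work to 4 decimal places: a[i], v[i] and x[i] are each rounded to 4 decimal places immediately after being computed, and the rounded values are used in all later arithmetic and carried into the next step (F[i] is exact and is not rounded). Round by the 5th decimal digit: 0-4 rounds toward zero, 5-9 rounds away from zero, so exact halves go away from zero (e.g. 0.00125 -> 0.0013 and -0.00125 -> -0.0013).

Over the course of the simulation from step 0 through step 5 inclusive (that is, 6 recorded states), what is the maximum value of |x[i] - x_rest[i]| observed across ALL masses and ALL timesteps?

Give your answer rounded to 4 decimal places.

Step 0: x=[6.0000 9.0000] v=[2.0000 0.0000]
Step 1: x=[6.3750 9.1250] v=[1.5000 0.5000]
Step 2: x=[6.6094 9.3906] v=[0.9375 1.0625]
Step 3: x=[6.7051 9.7949] v=[0.3828 1.6172]
Step 4: x=[6.6814 10.3186] v=[-0.0948 2.0948]
Step 5: x=[6.5725 10.9275] v=[-0.4355 2.4355]
Max displacement = 1.7051

Answer: 1.7051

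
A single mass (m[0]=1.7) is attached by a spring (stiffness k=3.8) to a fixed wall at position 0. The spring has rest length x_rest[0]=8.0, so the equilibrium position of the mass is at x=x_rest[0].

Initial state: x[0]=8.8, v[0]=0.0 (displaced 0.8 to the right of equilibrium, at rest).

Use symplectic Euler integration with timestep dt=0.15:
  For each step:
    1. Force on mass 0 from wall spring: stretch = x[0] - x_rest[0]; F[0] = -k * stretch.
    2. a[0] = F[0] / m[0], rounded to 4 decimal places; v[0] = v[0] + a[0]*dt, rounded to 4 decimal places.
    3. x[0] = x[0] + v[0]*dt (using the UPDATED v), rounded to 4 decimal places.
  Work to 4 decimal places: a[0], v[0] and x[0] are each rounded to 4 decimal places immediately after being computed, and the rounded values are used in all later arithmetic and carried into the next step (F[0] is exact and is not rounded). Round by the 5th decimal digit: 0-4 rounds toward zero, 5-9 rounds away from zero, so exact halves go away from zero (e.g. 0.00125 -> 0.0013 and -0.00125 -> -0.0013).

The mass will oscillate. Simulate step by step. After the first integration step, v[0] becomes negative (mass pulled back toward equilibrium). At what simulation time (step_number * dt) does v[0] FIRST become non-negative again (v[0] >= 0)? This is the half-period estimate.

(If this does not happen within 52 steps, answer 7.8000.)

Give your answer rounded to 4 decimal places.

Step 0: x=[8.8000] v=[0.0000]
Step 1: x=[8.7598] v=[-0.2682]
Step 2: x=[8.6814] v=[-0.5230]
Step 3: x=[8.5687] v=[-0.7515]
Step 4: x=[8.4274] v=[-0.9422]
Step 5: x=[8.2646] v=[-1.0855]
Step 6: x=[8.0885] v=[-1.1742]
Step 7: x=[7.9079] v=[-1.2039]
Step 8: x=[7.7320] v=[-1.1730]
Step 9: x=[7.5695] v=[-1.0831]
Step 10: x=[7.4287] v=[-0.9388]
Step 11: x=[7.3166] v=[-0.7473]
Step 12: x=[7.2389] v=[-0.5182]
Step 13: x=[7.1995] v=[-0.2630]
Step 14: x=[7.2003] v=[0.0054]
First v>=0 after going negative at step 14, time=2.1000

Answer: 2.1000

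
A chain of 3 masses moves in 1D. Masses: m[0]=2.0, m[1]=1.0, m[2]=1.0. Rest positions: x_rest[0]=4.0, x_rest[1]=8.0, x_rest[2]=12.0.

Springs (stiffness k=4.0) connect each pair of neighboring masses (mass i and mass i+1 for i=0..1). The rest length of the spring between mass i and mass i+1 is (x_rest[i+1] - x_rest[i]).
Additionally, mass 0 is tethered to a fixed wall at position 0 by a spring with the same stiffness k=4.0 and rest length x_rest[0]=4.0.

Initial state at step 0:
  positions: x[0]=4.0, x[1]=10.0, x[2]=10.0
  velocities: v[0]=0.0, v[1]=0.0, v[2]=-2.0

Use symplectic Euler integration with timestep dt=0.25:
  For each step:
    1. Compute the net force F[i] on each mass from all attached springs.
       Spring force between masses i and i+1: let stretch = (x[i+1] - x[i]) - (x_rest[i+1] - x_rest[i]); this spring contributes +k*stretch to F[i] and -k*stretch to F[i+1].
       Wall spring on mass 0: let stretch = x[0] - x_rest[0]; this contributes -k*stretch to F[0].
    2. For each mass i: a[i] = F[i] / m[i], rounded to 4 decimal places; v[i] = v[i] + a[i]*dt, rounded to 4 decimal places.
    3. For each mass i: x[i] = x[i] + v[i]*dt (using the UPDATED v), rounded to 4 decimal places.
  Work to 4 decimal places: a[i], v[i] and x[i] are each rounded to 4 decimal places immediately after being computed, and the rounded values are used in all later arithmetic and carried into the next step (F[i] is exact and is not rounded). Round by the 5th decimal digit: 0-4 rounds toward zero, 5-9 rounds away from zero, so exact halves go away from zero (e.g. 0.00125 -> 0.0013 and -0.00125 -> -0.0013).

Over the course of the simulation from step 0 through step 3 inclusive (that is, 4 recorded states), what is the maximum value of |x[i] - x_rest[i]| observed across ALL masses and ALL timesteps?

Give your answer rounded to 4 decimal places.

Step 0: x=[4.0000 10.0000 10.0000] v=[0.0000 0.0000 -2.0000]
Step 1: x=[4.2500 8.5000 10.5000] v=[1.0000 -6.0000 2.0000]
Step 2: x=[4.5000 6.4375 11.5000] v=[1.0000 -8.2500 4.0000]
Step 3: x=[4.4297 5.1563 12.2344] v=[-0.2813 -5.1250 2.9375]
Max displacement = 2.8437

Answer: 2.8437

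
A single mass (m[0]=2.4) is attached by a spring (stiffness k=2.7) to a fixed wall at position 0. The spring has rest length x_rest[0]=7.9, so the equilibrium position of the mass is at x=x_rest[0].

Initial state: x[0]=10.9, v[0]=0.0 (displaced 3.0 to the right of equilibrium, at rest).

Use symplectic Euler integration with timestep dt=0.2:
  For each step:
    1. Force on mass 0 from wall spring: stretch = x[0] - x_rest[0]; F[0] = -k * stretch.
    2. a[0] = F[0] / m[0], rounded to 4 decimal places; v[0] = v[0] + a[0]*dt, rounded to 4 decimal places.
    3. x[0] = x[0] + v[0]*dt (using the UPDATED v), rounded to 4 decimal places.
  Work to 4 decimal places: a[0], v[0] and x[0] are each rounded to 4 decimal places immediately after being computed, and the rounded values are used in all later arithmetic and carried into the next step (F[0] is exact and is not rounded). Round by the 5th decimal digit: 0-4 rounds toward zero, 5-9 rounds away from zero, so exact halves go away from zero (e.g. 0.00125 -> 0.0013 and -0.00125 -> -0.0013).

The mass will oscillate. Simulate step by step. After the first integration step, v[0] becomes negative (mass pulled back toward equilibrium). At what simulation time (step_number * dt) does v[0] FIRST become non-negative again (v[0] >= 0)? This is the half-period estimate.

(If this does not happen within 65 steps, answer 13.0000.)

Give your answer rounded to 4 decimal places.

Answer: 3.0000

Derivation:
Step 0: x=[10.9000] v=[0.0000]
Step 1: x=[10.7650] v=[-0.6750]
Step 2: x=[10.5011] v=[-1.3196]
Step 3: x=[10.1201] v=[-1.9048]
Step 4: x=[9.6392] v=[-2.4043]
Step 5: x=[9.0801] v=[-2.7956]
Step 6: x=[8.4679] v=[-3.0611]
Step 7: x=[7.8301] v=[-3.1889]
Step 8: x=[7.1955] v=[-3.1732]
Step 9: x=[6.5926] v=[-3.0147]
Step 10: x=[6.0485] v=[-2.7205]
Step 11: x=[5.5877] v=[-2.3039]
Step 12: x=[5.2310] v=[-1.7836]
Step 13: x=[4.9944] v=[-1.1831]
Step 14: x=[4.8885] v=[-0.5293]
Step 15: x=[4.9182] v=[0.1483]
First v>=0 after going negative at step 15, time=3.0000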